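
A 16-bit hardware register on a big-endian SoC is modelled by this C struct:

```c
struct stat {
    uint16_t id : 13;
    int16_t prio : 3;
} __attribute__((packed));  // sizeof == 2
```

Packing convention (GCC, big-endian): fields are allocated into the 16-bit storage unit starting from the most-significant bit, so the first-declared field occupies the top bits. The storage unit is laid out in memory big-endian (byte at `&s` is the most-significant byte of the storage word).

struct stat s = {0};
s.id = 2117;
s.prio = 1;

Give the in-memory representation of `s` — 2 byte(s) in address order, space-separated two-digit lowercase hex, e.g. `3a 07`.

[3+:13] id=2117 & 0x1fff = 0x845; word=0x4228
[0+:3] prio=1 & 0x7 = 0x1; word=0x4229
word = 0x4229 → big-endian bytes:
  [0]=0x42  [1]=0x29

42 29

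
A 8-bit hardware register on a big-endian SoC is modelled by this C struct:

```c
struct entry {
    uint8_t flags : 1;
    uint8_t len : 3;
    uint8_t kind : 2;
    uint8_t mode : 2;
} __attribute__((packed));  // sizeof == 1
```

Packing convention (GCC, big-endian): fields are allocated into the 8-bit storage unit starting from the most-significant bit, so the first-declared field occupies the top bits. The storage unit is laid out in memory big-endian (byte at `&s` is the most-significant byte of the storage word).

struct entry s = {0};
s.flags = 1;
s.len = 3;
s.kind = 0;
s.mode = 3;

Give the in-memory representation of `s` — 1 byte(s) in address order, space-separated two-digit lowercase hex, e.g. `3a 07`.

flags:1 = 1 → 0x1 << 7 → word 0x80
len:3 = 3 → 0x3 << 4 → word 0xb0
kind:2 = 0 → 0x0 << 2 → word 0xb0
mode:2 = 3 → 0x3 << 0 → word 0xb3
word = 0xb3 → big-endian bytes:
  [0]=0xb3

b3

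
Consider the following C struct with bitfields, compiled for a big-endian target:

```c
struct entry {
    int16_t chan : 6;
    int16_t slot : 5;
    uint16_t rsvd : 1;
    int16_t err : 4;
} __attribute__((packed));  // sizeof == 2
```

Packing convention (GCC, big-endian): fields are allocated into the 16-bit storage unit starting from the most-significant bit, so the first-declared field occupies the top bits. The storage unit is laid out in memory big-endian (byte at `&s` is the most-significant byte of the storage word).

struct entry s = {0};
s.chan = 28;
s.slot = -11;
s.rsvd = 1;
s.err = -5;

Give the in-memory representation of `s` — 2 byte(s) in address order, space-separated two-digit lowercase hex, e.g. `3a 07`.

chan (6b) val=28 bits=0x1c at bit 10: 0x7000
slot (5b) val=-11 bits=0x15 at bit 5: 0x72a0
rsvd (1b) val=1 bits=0x1 at bit 4: 0x72b0
err (4b) val=-5 bits=0xb at bit 0: 0x72bb
word = 0x72bb → big-endian bytes:
  [0]=0x72  [1]=0xbb

72 bb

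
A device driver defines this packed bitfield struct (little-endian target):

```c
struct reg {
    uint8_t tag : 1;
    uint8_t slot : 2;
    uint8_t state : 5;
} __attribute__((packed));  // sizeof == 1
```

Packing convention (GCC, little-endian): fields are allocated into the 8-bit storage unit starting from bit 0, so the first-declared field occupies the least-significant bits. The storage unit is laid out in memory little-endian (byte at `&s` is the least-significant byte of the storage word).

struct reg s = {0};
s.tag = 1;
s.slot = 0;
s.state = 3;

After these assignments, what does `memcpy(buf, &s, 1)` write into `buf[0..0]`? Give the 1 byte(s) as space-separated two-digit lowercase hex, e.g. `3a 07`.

[0+:1] tag=1 & 0x1 = 0x1; word=0x01
[1+:2] slot=0 & 0x3 = 0x0; word=0x01
[3+:5] state=3 & 0x1f = 0x3; word=0x19
word = 0x19 → little-endian bytes:
  [0]=0x19

19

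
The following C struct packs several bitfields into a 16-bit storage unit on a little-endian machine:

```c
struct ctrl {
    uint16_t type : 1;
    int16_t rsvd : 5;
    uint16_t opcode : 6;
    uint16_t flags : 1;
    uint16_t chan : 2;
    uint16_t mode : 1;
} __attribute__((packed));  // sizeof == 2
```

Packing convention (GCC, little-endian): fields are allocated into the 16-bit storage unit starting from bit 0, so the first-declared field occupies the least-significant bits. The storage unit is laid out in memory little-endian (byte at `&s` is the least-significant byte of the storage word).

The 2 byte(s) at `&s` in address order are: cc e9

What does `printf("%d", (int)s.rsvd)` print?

6

[0]=0xcc [1]=0xe9 (little-endian) → word 0xe9cc
type [0+:1] = (word>>0) & 0x1 = 0
rsvd [1+:5] = (word>>1) & 0x1f = 6  ←
opcode [6+:6] = (word>>6) & 0x3f = 39
flags [12+:1] = (word>>12) & 0x1 = 0
chan [13+:2] = (word>>13) & 0x3 = 3
mode [15+:1] = (word>>15) & 0x1 = 1
rsvd signed 5b, MSB=0: value = 6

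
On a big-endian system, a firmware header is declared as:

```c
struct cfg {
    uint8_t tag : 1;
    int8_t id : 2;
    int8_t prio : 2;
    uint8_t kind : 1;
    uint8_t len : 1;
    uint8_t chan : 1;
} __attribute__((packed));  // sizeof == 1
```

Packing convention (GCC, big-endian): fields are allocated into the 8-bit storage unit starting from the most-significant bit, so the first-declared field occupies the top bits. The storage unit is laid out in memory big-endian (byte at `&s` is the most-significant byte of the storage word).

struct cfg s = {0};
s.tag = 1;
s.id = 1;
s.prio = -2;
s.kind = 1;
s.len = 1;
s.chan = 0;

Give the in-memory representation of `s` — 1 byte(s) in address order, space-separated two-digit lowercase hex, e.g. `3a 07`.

b6

[7+:1] tag=1 & 0x1 = 0x1; word=0x80
[5+:2] id=1 & 0x3 = 0x1; word=0xa0
[3+:2] prio=-2 & 0x3 = 0x2; word=0xb0
[2+:1] kind=1 & 0x1 = 0x1; word=0xb4
[1+:1] len=1 & 0x1 = 0x1; word=0xb6
[0+:1] chan=0 & 0x1 = 0x0; word=0xb6
word = 0xb6 → big-endian bytes:
  [0]=0xb6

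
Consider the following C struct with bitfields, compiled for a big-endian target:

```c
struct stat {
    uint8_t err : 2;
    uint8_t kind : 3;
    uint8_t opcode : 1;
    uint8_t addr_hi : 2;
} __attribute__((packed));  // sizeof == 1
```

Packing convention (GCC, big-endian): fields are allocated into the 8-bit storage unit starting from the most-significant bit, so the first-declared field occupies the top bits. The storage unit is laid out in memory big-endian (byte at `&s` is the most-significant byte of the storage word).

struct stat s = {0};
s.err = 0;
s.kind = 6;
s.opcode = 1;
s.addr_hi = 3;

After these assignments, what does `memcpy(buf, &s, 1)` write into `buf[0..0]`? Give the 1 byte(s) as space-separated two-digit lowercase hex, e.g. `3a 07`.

err (2b) val=0 bits=0x0 at bit 6: 0x00
kind (3b) val=6 bits=0x6 at bit 3: 0x30
opcode (1b) val=1 bits=0x1 at bit 2: 0x34
addr_hi (2b) val=3 bits=0x3 at bit 0: 0x37
word = 0x37 → big-endian bytes:
  [0]=0x37

37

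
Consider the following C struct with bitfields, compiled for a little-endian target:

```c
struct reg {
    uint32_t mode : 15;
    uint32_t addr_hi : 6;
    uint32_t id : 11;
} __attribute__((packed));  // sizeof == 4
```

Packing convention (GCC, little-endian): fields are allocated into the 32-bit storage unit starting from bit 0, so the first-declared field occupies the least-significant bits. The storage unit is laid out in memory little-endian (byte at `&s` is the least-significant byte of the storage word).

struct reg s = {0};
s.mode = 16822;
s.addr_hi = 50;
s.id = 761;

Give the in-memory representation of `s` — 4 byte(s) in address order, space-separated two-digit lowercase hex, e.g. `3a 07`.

mode (15b) val=16822 bits=0x41b6 at bit 0: 0x000041b6
addr_hi (6b) val=50 bits=0x32 at bit 15: 0x001941b6
id (11b) val=761 bits=0x2f9 at bit 21: 0x5f3941b6
word = 0x5f3941b6 → little-endian bytes:
  [0]=0xb6  [1]=0x41  [2]=0x39  [3]=0x5f

b6 41 39 5f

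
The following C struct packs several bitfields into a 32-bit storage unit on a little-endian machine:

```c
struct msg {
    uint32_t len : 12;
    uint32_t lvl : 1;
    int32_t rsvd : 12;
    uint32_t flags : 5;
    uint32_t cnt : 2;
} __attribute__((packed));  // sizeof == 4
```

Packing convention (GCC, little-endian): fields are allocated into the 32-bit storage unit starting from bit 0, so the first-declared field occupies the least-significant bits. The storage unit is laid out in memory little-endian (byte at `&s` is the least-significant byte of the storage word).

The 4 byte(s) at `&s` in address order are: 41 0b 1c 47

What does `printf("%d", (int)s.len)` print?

2881

[0]=0x41 [1]=0x0b [2]=0x1c [3]=0x47 (little-endian) → word 0x471c0b41
len:12 @ bit 0 → (0x471c0b41>>0)&0xfff = 0xb41  ←
lvl:1 @ bit 12 → (0x471c0b41>>12)&0x1 = 0x0
rsvd:12 @ bit 13 → (0x471c0b41>>13)&0xfff = 0x8e0
flags:5 @ bit 25 → (0x471c0b41>>25)&0x1f = 0x3
cnt:2 @ bit 30 → (0x471c0b41>>30)&0x3 = 0x1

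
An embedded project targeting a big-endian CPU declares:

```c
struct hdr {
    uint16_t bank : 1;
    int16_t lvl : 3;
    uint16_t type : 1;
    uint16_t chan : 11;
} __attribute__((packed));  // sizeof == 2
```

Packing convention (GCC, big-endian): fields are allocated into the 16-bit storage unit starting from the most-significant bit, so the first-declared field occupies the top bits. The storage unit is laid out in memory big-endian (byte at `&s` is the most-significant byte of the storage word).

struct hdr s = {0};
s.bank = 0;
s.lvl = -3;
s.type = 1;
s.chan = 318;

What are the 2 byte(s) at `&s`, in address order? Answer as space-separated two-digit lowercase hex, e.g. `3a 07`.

59 3e

bank:1 = 0 → 0x0 << 15 → word 0x0000
lvl:3 = -3 → 0x5 << 12 → word 0x5000
type:1 = 1 → 0x1 << 11 → word 0x5800
chan:11 = 318 → 0x13e << 0 → word 0x593e
word = 0x593e → big-endian bytes:
  [0]=0x59  [1]=0x3e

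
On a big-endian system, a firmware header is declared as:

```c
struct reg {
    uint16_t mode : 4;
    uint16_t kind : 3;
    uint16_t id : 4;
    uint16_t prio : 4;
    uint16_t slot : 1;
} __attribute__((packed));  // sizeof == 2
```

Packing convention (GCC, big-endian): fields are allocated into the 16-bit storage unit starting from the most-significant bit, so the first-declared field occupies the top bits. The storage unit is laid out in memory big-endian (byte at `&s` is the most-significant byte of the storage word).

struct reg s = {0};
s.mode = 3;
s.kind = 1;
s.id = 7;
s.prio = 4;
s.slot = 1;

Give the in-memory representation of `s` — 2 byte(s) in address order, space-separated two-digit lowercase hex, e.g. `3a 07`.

32 e9

[12+:4] mode=3 & 0xf = 0x3; word=0x3000
[9+:3] kind=1 & 0x7 = 0x1; word=0x3200
[5+:4] id=7 & 0xf = 0x7; word=0x32e0
[1+:4] prio=4 & 0xf = 0x4; word=0x32e8
[0+:1] slot=1 & 0x1 = 0x1; word=0x32e9
word = 0x32e9 → big-endian bytes:
  [0]=0x32  [1]=0xe9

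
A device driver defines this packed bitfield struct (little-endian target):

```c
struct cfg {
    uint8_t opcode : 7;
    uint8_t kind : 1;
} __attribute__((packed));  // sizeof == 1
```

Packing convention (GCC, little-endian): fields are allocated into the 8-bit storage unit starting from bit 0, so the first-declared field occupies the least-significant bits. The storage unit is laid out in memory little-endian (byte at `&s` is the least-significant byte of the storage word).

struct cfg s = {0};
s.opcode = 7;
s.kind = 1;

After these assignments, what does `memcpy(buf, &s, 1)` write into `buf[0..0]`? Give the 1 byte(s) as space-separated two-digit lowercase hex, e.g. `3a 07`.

87

opcode (7b) val=7 bits=0x7 at bit 0: 0x07
kind (1b) val=1 bits=0x1 at bit 7: 0x87
word = 0x87 → little-endian bytes:
  [0]=0x87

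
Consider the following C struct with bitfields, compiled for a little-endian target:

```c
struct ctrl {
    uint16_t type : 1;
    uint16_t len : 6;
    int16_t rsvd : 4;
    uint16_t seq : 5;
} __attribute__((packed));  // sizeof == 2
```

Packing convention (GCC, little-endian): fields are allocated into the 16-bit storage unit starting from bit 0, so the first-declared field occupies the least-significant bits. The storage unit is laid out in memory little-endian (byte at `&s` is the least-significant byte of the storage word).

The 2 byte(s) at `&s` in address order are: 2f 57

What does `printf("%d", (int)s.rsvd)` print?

[0]=0x2f [1]=0x57 (little-endian) → word 0x572f
type [0+:1] = (word>>0) & 0x1 = 1
len [1+:6] = (word>>1) & 0x3f = 23
rsvd [7+:4] = (word>>7) & 0xf = 14  ←
seq [11+:5] = (word>>11) & 0x1f = 10
rsvd signed 4b, MSB=1: 14 - 16 = -2

-2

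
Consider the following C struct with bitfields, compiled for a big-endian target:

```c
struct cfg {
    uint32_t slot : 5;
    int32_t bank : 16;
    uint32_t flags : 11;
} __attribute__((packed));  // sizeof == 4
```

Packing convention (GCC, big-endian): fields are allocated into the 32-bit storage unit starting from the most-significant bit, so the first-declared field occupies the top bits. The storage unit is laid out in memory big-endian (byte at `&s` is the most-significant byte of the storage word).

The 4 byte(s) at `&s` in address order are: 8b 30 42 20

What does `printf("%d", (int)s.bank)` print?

26120

[0]=0x8b [1]=0x30 [2]=0x42 [3]=0x20 (big-endian) → word 0x8b304220
slot:5 @ bit 27 → (0x8b304220>>27)&0x1f = 0x11
bank:16 @ bit 11 → (0x8b304220>>11)&0xffff = 0x6608  ←
flags:11 @ bit 0 → (0x8b304220>>0)&0x7ff = 0x220
bank signed 16b, MSB=0: value = 26120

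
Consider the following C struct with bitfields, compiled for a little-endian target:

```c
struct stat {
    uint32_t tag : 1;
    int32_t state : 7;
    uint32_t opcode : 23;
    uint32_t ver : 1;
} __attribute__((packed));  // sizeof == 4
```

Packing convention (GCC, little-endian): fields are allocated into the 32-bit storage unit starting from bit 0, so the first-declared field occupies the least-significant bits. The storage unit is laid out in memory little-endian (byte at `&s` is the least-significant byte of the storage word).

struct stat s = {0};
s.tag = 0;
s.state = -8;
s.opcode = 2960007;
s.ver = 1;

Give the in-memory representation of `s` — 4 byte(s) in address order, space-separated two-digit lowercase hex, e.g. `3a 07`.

[0+:1] tag=0 & 0x1 = 0x0; word=0x00000000
[1+:7] state=-8 & 0x7f = 0x78; word=0x000000f0
[8+:23] opcode=2960007 & 0x7fffff = 0x2d2a87; word=0x2d2a87f0
[31+:1] ver=1 & 0x1 = 0x1; word=0xad2a87f0
word = 0xad2a87f0 → little-endian bytes:
  [0]=0xf0  [1]=0x87  [2]=0x2a  [3]=0xad

f0 87 2a ad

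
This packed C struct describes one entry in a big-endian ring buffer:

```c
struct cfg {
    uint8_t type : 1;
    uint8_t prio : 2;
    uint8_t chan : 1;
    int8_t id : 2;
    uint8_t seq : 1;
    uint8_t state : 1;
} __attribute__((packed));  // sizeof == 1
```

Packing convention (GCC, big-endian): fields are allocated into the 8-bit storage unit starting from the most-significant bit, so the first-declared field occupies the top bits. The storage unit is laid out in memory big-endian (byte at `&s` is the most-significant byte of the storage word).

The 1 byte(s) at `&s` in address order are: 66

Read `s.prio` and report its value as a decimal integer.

[0]=0x66 (big-endian) → word 0x66
type [7+:1] = (word>>7) & 0x1 = 0
prio [5+:2] = (word>>5) & 0x3 = 3  ←
chan [4+:1] = (word>>4) & 0x1 = 0
id [2+:2] = (word>>2) & 0x3 = 1
seq [1+:1] = (word>>1) & 0x1 = 1
state [0+:1] = (word>>0) & 0x1 = 0

3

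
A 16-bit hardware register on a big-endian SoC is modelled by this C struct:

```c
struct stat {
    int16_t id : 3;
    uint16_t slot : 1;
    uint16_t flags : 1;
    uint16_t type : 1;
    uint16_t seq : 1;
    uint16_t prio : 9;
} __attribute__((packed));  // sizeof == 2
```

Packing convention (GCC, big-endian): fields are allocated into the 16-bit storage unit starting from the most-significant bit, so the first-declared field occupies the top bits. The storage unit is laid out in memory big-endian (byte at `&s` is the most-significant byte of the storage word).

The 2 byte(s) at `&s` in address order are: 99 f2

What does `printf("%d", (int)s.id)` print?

[0]=0x99 [1]=0xf2 (big-endian) → word 0x99f2
id [13+:3] = (word>>13) & 0x7 = 4  ←
slot [12+:1] = (word>>12) & 0x1 = 1
flags [11+:1] = (word>>11) & 0x1 = 1
type [10+:1] = (word>>10) & 0x1 = 0
seq [9+:1] = (word>>9) & 0x1 = 0
prio [0+:9] = (word>>0) & 0x1ff = 498
id signed 3b, MSB=1: 4 - 8 = -4

-4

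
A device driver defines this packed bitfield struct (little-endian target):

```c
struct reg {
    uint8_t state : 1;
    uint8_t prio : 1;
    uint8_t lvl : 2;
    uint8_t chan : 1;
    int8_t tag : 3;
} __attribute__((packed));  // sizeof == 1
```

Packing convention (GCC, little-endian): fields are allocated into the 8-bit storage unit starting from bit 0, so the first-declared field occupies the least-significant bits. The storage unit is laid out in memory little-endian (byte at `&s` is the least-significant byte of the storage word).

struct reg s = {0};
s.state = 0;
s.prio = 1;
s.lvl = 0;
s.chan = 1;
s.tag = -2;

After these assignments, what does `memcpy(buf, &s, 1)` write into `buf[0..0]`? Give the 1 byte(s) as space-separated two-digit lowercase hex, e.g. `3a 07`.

d2

[0+:1] state=0 & 0x1 = 0x0; word=0x00
[1+:1] prio=1 & 0x1 = 0x1; word=0x02
[2+:2] lvl=0 & 0x3 = 0x0; word=0x02
[4+:1] chan=1 & 0x1 = 0x1; word=0x12
[5+:3] tag=-2 & 0x7 = 0x6; word=0xd2
word = 0xd2 → little-endian bytes:
  [0]=0xd2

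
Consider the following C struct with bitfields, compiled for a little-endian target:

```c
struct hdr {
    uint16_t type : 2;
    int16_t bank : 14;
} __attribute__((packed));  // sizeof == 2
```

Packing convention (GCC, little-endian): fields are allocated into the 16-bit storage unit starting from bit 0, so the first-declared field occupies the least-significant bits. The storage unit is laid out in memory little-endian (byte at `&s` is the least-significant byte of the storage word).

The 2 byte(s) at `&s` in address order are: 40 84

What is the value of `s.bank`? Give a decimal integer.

[0]=0x40 [1]=0x84 (little-endian) → word 0x8440
type:2 @ bit 0 → (0x8440>>0)&0x3 = 0x0
bank:14 @ bit 2 → (0x8440>>2)&0x3fff = 0x2110  ←
bank signed 14b, MSB=1: 8464 - 16384 = -7920

-7920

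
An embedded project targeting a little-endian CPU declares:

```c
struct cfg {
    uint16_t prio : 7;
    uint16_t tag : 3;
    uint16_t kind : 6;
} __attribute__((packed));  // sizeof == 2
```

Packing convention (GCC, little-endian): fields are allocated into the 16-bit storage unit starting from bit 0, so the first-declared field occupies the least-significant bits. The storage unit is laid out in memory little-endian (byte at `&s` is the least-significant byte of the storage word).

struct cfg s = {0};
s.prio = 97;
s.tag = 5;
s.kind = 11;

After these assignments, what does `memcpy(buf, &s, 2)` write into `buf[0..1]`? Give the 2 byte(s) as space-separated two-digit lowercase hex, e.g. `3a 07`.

e1 2e

[0+:7] prio=97 & 0x7f = 0x61; word=0x0061
[7+:3] tag=5 & 0x7 = 0x5; word=0x02e1
[10+:6] kind=11 & 0x3f = 0xb; word=0x2ee1
word = 0x2ee1 → little-endian bytes:
  [0]=0xe1  [1]=0x2e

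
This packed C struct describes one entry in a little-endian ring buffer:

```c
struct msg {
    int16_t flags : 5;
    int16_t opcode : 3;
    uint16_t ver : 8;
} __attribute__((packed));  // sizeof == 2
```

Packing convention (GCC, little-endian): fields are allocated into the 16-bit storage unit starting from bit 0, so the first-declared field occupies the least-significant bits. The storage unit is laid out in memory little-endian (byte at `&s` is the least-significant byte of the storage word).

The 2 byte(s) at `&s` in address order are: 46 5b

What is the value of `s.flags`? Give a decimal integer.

6

[0]=0x46 [1]=0x5b (little-endian) → word 0x5b46
flags:5 @ bit 0 → (0x5b46>>0)&0x1f = 0x6  ←
opcode:3 @ bit 5 → (0x5b46>>5)&0x7 = 0x2
ver:8 @ bit 8 → (0x5b46>>8)&0xff = 0x5b
flags signed 5b, MSB=0: value = 6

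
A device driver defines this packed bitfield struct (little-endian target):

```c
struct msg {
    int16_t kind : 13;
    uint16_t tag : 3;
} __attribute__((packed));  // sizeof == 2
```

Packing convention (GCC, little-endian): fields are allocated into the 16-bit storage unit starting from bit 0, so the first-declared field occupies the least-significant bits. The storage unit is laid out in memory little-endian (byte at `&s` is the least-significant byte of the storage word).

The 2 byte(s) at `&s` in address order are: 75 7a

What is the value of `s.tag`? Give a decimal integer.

[0]=0x75 [1]=0x7a (little-endian) → word 0x7a75
kind [0+:13] = (word>>0) & 0x1fff = 6773
tag [13+:3] = (word>>13) & 0x7 = 3  ←

3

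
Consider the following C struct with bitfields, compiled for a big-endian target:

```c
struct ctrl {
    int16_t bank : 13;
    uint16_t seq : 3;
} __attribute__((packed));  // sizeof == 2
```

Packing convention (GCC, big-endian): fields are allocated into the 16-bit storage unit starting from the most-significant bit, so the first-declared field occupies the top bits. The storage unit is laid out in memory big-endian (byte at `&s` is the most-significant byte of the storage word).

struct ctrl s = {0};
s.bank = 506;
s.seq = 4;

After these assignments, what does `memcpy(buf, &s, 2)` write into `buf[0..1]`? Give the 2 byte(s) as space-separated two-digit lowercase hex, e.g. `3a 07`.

bank:13 = 506 → 0x1fa << 3 → word 0x0fd0
seq:3 = 4 → 0x4 << 0 → word 0x0fd4
word = 0x0fd4 → big-endian bytes:
  [0]=0x0f  [1]=0xd4

0f d4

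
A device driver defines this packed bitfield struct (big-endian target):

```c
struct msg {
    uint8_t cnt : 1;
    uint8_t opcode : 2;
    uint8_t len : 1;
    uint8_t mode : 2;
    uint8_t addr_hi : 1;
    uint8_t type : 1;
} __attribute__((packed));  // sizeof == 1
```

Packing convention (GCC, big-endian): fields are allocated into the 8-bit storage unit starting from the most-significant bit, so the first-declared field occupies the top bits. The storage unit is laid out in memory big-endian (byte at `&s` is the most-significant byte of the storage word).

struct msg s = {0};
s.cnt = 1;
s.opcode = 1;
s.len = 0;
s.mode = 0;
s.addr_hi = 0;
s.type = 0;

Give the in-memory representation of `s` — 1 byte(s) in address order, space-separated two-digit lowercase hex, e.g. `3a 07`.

[7+:1] cnt=1 & 0x1 = 0x1; word=0x80
[5+:2] opcode=1 & 0x3 = 0x1; word=0xa0
[4+:1] len=0 & 0x1 = 0x0; word=0xa0
[2+:2] mode=0 & 0x3 = 0x0; word=0xa0
[1+:1] addr_hi=0 & 0x1 = 0x0; word=0xa0
[0+:1] type=0 & 0x1 = 0x0; word=0xa0
word = 0xa0 → big-endian bytes:
  [0]=0xa0

a0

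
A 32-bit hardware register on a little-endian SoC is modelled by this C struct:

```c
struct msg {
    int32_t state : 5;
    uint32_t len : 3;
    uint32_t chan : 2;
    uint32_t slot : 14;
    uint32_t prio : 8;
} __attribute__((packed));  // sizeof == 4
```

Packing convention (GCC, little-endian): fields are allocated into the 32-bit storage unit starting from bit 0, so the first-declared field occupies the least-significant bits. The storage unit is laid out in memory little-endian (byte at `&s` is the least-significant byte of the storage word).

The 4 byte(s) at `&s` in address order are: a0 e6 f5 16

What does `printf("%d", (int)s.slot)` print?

[0]=0xa0 [1]=0xe6 [2]=0xf5 [3]=0x16 (little-endian) → word 0x16f5e6a0
state:5 @ bit 0 → (0x16f5e6a0>>0)&0x1f = 0x0
len:3 @ bit 5 → (0x16f5e6a0>>5)&0x7 = 0x5
chan:2 @ bit 8 → (0x16f5e6a0>>8)&0x3 = 0x2
slot:14 @ bit 10 → (0x16f5e6a0>>10)&0x3fff = 0x3d79  ←
prio:8 @ bit 24 → (0x16f5e6a0>>24)&0xff = 0x16

15737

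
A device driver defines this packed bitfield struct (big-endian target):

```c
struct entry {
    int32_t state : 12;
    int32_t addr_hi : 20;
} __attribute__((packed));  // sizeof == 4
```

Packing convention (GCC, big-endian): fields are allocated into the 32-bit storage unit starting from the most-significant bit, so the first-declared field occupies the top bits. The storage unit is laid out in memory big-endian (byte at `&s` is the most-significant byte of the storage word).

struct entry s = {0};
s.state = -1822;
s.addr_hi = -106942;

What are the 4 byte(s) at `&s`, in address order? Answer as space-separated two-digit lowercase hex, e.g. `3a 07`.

state (12b) val=-1822 bits=0x8e2 at bit 20: 0x8e200000
addr_hi (20b) val=-106942 bits=0xe5e42 at bit 0: 0x8e2e5e42
word = 0x8e2e5e42 → big-endian bytes:
  [0]=0x8e  [1]=0x2e  [2]=0x5e  [3]=0x42

8e 2e 5e 42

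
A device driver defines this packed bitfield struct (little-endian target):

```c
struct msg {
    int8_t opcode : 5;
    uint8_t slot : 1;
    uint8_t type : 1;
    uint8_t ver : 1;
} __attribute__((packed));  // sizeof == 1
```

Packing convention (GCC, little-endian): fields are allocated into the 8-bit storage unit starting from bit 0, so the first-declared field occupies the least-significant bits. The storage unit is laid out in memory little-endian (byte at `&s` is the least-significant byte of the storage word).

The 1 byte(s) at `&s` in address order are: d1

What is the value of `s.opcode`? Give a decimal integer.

-15

[0]=0xd1 (little-endian) → word 0xd1
opcode [0+:5] = (word>>0) & 0x1f = 17  ←
slot [5+:1] = (word>>5) & 0x1 = 0
type [6+:1] = (word>>6) & 0x1 = 1
ver [7+:1] = (word>>7) & 0x1 = 1
opcode signed 5b, MSB=1: 17 - 32 = -15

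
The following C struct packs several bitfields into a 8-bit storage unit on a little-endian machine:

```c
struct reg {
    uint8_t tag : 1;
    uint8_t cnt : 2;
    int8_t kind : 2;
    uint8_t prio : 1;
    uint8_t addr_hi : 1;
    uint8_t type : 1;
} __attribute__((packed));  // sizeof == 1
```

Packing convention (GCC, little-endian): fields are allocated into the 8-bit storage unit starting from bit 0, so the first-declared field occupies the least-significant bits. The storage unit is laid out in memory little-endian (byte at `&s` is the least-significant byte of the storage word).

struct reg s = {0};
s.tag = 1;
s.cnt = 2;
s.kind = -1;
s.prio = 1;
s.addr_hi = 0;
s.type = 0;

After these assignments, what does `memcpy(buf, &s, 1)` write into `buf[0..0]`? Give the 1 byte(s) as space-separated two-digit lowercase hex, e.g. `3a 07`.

[0+:1] tag=1 & 0x1 = 0x1; word=0x01
[1+:2] cnt=2 & 0x3 = 0x2; word=0x05
[3+:2] kind=-1 & 0x3 = 0x3; word=0x1d
[5+:1] prio=1 & 0x1 = 0x1; word=0x3d
[6+:1] addr_hi=0 & 0x1 = 0x0; word=0x3d
[7+:1] type=0 & 0x1 = 0x0; word=0x3d
word = 0x3d → little-endian bytes:
  [0]=0x3d

3d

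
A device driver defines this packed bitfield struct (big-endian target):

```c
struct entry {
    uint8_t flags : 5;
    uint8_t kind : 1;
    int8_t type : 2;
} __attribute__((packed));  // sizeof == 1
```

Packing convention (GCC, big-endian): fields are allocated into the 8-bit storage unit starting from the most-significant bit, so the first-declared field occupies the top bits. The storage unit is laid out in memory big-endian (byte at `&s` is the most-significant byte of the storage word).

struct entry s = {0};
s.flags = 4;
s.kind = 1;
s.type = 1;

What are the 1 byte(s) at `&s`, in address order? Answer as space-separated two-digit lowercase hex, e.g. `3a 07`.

25

flags:5 = 4 → 0x4 << 3 → word 0x20
kind:1 = 1 → 0x1 << 2 → word 0x24
type:2 = 1 → 0x1 << 0 → word 0x25
word = 0x25 → big-endian bytes:
  [0]=0x25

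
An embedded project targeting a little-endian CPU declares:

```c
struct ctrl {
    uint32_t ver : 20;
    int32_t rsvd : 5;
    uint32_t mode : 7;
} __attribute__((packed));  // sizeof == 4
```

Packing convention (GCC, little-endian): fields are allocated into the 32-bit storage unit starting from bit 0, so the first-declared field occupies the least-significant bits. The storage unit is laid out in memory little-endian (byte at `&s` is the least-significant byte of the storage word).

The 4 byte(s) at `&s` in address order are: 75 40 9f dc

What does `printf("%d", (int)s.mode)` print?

110

[0]=0x75 [1]=0x40 [2]=0x9f [3]=0xdc (little-endian) → word 0xdc9f4075
ver:20 @ bit 0 → (0xdc9f4075>>0)&0xfffff = 0xf4075
rsvd:5 @ bit 20 → (0xdc9f4075>>20)&0x1f = 0x9
mode:7 @ bit 25 → (0xdc9f4075>>25)&0x7f = 0x6e  ←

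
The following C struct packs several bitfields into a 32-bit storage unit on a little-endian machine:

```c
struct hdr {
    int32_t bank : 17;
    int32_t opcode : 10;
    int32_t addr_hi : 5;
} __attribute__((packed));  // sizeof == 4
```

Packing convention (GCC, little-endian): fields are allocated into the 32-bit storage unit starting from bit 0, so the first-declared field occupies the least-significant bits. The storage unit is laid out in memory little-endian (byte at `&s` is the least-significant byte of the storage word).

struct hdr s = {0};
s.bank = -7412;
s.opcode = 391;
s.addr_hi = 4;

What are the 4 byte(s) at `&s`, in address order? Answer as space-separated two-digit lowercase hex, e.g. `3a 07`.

[0+:17] bank=-7412 & 0x1ffff = 0x1e30c; word=0x0001e30c
[17+:10] opcode=391 & 0x3ff = 0x187; word=0x030fe30c
[27+:5] addr_hi=4 & 0x1f = 0x4; word=0x230fe30c
word = 0x230fe30c → little-endian bytes:
  [0]=0x0c  [1]=0xe3  [2]=0x0f  [3]=0x23

0c e3 0f 23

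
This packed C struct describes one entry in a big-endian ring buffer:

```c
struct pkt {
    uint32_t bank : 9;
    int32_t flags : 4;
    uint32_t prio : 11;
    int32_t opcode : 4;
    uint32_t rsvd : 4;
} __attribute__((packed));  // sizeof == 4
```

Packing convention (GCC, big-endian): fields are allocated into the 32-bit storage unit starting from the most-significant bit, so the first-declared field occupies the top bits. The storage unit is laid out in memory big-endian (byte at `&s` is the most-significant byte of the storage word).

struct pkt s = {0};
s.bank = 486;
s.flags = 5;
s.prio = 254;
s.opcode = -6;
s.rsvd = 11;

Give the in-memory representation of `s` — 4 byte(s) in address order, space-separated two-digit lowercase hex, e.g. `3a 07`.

f3 28 fe ab

[23+:9] bank=486 & 0x1ff = 0x1e6; word=0xf3000000
[19+:4] flags=5 & 0xf = 0x5; word=0xf3280000
[8+:11] prio=254 & 0x7ff = 0xfe; word=0xf328fe00
[4+:4] opcode=-6 & 0xf = 0xa; word=0xf328fea0
[0+:4] rsvd=11 & 0xf = 0xb; word=0xf328feab
word = 0xf328feab → big-endian bytes:
  [0]=0xf3  [1]=0x28  [2]=0xfe  [3]=0xab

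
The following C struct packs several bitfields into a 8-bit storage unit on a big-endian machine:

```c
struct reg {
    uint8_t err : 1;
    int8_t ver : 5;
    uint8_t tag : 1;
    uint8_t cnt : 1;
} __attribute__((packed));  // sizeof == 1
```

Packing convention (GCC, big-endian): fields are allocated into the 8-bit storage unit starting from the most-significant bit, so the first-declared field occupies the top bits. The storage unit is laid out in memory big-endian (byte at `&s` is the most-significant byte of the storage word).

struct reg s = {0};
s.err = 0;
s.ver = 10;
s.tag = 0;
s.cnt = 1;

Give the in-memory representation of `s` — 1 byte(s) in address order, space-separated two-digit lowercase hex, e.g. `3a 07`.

29

err:1 = 0 → 0x0 << 7 → word 0x00
ver:5 = 10 → 0xa << 2 → word 0x28
tag:1 = 0 → 0x0 << 1 → word 0x28
cnt:1 = 1 → 0x1 << 0 → word 0x29
word = 0x29 → big-endian bytes:
  [0]=0x29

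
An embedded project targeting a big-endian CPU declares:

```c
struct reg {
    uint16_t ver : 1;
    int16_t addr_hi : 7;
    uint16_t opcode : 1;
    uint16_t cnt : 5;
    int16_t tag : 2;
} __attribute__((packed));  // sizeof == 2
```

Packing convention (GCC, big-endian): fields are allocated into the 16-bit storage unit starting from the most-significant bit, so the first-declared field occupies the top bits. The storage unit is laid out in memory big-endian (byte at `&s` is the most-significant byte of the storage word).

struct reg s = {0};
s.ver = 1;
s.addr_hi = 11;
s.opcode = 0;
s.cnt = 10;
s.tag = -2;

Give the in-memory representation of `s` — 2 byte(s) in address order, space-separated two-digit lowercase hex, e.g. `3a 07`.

ver (1b) val=1 bits=0x1 at bit 15: 0x8000
addr_hi (7b) val=11 bits=0xb at bit 8: 0x8b00
opcode (1b) val=0 bits=0x0 at bit 7: 0x8b00
cnt (5b) val=10 bits=0xa at bit 2: 0x8b28
tag (2b) val=-2 bits=0x2 at bit 0: 0x8b2a
word = 0x8b2a → big-endian bytes:
  [0]=0x8b  [1]=0x2a

8b 2a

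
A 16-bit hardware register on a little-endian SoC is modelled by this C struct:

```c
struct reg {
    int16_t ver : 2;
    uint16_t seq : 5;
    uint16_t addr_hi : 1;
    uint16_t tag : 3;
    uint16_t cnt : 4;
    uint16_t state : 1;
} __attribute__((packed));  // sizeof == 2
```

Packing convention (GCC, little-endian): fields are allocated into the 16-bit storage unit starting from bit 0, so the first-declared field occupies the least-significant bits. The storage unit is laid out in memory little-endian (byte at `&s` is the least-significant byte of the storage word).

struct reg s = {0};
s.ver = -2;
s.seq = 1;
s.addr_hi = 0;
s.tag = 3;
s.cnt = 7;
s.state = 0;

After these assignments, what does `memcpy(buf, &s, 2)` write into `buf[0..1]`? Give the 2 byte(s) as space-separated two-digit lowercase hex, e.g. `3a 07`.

06 3b

ver:2 = -2 → 0x2 << 0 → word 0x0002
seq:5 = 1 → 0x1 << 2 → word 0x0006
addr_hi:1 = 0 → 0x0 << 7 → word 0x0006
tag:3 = 3 → 0x3 << 8 → word 0x0306
cnt:4 = 7 → 0x7 << 11 → word 0x3b06
state:1 = 0 → 0x0 << 15 → word 0x3b06
word = 0x3b06 → little-endian bytes:
  [0]=0x06  [1]=0x3b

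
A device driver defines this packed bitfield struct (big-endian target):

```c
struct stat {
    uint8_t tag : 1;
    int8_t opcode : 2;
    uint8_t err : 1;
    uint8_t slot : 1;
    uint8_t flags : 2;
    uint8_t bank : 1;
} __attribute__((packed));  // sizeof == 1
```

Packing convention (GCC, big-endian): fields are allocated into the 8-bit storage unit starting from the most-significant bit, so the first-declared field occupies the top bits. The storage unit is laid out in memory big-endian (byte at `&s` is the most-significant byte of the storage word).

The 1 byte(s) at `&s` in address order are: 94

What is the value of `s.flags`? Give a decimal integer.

[0]=0x94 (big-endian) → word 0x94
tag:1 @ bit 7 → (0x94>>7)&0x1 = 0x1
opcode:2 @ bit 5 → (0x94>>5)&0x3 = 0x0
err:1 @ bit 4 → (0x94>>4)&0x1 = 0x1
slot:1 @ bit 3 → (0x94>>3)&0x1 = 0x0
flags:2 @ bit 1 → (0x94>>1)&0x3 = 0x2  ←
bank:1 @ bit 0 → (0x94>>0)&0x1 = 0x0

2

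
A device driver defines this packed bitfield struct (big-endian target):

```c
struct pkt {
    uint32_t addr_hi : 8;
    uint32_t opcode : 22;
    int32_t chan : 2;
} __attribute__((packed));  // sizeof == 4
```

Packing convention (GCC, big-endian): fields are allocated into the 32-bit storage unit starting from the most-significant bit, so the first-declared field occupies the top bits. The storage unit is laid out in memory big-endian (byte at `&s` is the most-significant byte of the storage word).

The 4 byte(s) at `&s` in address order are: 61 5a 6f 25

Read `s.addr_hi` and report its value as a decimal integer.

97

[0]=0x61 [1]=0x5a [2]=0x6f [3]=0x25 (big-endian) → word 0x615a6f25
addr_hi:8 @ bit 24 → (0x615a6f25>>24)&0xff = 0x61  ←
opcode:22 @ bit 2 → (0x615a6f25>>2)&0x3fffff = 0x169bc9
chan:2 @ bit 0 → (0x615a6f25>>0)&0x3 = 0x1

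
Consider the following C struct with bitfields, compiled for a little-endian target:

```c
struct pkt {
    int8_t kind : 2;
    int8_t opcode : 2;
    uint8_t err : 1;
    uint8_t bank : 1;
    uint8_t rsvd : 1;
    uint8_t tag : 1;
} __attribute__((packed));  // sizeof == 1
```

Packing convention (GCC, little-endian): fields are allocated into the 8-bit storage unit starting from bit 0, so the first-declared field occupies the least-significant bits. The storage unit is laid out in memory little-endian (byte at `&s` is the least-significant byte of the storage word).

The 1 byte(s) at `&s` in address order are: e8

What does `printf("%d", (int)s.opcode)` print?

[0]=0xe8 (little-endian) → word 0xe8
kind:2 @ bit 0 → (0xe8>>0)&0x3 = 0x0
opcode:2 @ bit 2 → (0xe8>>2)&0x3 = 0x2  ←
err:1 @ bit 4 → (0xe8>>4)&0x1 = 0x0
bank:1 @ bit 5 → (0xe8>>5)&0x1 = 0x1
rsvd:1 @ bit 6 → (0xe8>>6)&0x1 = 0x1
tag:1 @ bit 7 → (0xe8>>7)&0x1 = 0x1
opcode signed 2b, MSB=1: 2 - 4 = -2

-2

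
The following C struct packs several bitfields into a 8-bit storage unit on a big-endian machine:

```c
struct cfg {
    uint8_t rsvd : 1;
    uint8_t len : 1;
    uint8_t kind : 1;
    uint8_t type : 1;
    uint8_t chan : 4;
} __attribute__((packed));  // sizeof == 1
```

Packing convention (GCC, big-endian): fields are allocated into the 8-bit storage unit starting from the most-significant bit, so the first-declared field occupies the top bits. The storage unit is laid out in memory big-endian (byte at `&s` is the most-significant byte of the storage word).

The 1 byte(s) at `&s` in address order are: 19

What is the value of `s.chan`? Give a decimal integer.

[0]=0x19 (big-endian) → word 0x19
rsvd [7+:1] = (word>>7) & 0x1 = 0
len [6+:1] = (word>>6) & 0x1 = 0
kind [5+:1] = (word>>5) & 0x1 = 0
type [4+:1] = (word>>4) & 0x1 = 1
chan [0+:4] = (word>>0) & 0xf = 9  ←

9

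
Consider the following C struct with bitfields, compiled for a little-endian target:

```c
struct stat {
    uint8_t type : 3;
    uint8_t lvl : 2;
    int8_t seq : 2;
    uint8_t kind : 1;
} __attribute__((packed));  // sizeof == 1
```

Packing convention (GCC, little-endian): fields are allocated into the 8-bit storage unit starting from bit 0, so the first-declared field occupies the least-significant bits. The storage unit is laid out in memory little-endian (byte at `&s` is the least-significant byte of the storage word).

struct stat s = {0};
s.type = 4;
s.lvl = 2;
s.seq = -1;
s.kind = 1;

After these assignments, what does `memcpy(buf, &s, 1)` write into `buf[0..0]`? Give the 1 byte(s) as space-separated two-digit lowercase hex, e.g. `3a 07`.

f4

type (3b) val=4 bits=0x4 at bit 0: 0x04
lvl (2b) val=2 bits=0x2 at bit 3: 0x14
seq (2b) val=-1 bits=0x3 at bit 5: 0x74
kind (1b) val=1 bits=0x1 at bit 7: 0xf4
word = 0xf4 → little-endian bytes:
  [0]=0xf4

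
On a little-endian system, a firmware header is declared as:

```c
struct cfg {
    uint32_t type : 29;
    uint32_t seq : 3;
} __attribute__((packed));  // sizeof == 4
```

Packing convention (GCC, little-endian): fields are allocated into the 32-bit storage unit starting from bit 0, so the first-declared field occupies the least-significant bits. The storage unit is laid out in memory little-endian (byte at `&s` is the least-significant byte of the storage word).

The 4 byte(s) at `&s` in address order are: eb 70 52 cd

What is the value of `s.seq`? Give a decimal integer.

6

[0]=0xeb [1]=0x70 [2]=0x52 [3]=0xcd (little-endian) → word 0xcd5270eb
type:29 @ bit 0 → (0xcd5270eb>>0)&0x1fffffff = 0xd5270eb
seq:3 @ bit 29 → (0xcd5270eb>>29)&0x7 = 0x6  ←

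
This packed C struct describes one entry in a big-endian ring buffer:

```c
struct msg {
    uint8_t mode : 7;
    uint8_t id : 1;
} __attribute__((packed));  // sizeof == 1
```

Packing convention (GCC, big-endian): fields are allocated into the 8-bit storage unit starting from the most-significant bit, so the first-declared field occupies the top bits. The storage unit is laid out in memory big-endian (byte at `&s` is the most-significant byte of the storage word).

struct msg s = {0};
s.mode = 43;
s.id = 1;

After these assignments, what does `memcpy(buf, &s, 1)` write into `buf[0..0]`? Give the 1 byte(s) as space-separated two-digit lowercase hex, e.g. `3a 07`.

mode:7 = 43 → 0x2b << 1 → word 0x56
id:1 = 1 → 0x1 << 0 → word 0x57
word = 0x57 → big-endian bytes:
  [0]=0x57

57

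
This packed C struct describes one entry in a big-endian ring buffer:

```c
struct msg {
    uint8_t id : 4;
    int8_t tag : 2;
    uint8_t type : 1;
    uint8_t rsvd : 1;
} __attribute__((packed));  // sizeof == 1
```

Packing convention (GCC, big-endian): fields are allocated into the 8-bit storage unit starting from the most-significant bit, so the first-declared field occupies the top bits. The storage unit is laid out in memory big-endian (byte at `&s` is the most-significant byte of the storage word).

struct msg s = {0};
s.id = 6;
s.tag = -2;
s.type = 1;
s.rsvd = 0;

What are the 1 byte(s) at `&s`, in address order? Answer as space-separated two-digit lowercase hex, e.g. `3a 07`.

6a

id (4b) val=6 bits=0x6 at bit 4: 0x60
tag (2b) val=-2 bits=0x2 at bit 2: 0x68
type (1b) val=1 bits=0x1 at bit 1: 0x6a
rsvd (1b) val=0 bits=0x0 at bit 0: 0x6a
word = 0x6a → big-endian bytes:
  [0]=0x6a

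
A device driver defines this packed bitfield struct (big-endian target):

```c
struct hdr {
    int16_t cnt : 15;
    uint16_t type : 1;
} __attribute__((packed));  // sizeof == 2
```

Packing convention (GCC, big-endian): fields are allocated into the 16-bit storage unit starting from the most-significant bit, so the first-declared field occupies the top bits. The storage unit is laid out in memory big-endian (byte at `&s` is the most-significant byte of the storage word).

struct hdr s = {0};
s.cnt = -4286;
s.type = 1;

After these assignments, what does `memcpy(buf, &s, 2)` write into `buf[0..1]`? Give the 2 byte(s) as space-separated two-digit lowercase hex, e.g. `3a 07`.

de 85

cnt:15 = -4286 → 0x6f42 << 1 → word 0xde84
type:1 = 1 → 0x1 << 0 → word 0xde85
word = 0xde85 → big-endian bytes:
  [0]=0xde  [1]=0x85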